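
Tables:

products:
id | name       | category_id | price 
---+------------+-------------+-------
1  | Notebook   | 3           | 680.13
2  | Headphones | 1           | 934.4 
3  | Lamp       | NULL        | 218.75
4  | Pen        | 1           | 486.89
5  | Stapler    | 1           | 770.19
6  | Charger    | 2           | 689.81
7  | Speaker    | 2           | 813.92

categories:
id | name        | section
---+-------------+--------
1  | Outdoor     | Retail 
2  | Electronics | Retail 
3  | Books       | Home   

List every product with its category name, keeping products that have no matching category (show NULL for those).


LEFT JOIN keeps every row from products (the left table); where category_id has no match in categories, the category columns become NULL. Walk through each product:
  - product 1 (Notebook): category_id=3 -> matches Books
  - product 2 (Headphones): category_id=1 -> matches Outdoor
  - product 3 (Lamp): category_id=NULL, no match -> kept with NULL
  - product 4 (Pen): category_id=1 -> matches Outdoor
  - product 5 (Stapler): category_id=1 -> matches Outdoor
  - product 6 (Charger): category_id=2 -> matches Electronics
  - product 7 (Speaker): category_id=2 -> matches Electronics
All 7 rows appear; 1 has NULL category.

SQL:
SELECT a.name, b.name AS category
FROM products a
LEFT JOIN categories b ON a.category_id = b.id

Result:
name       | category   
-----------+------------
Notebook   | Books      
Headphones | Outdoor    
Lamp       | NULL       
Pen        | Outdoor    
Stapler    | Outdoor    
Charger    | Electronics
Speaker    | Electronics


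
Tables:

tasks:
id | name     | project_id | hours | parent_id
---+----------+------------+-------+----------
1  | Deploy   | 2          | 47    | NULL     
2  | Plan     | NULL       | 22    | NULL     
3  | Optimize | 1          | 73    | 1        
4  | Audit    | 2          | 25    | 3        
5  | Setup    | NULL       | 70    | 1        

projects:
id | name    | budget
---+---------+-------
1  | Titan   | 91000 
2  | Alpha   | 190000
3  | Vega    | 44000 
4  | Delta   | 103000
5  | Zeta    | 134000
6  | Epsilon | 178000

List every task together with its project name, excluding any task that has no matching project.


INNER JOIN keeps only tasks rows whose project_id matches an id in projects. Walk through each task:
  - task 1 (Deploy): project_id=2 -> matches Alpha
  - task 2 (Plan): project_id=NULL, no match -> dropped
  - task 3 (Optimize): project_id=1 -> matches Titan
  - task 4 (Audit): project_id=2 -> matches Alpha
  - task 5 (Setup): project_id=NULL, no match -> dropped
So 2 of 5 rows are dropped.

SQL:
SELECT a.name, b.name AS project
FROM tasks a
INNER JOIN projects b ON a.project_id = b.id

Result:
name     | project
---------+--------
Deploy   | Alpha  
Optimize | Titan  
Audit    | Alpha  


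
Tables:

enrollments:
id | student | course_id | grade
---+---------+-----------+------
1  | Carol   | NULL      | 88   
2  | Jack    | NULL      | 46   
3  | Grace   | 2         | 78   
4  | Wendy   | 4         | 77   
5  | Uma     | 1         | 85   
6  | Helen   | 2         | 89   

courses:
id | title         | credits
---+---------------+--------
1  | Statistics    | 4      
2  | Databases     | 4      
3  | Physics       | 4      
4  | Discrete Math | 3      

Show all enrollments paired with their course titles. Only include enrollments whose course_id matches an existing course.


INNER JOIN keeps only enrollments rows whose course_id matches an id in courses. Walk through each enrollment:
  - enrollment 1 (Carol): course_id=NULL, no match -> dropped
  - enrollment 2 (Jack): course_id=NULL, no match -> dropped
  - enrollment 3 (Grace): course_id=2 -> matches Databases
  - enrollment 4 (Wendy): course_id=4 -> matches Discrete Math
  - enrollment 5 (Uma): course_id=1 -> matches Statistics
  - enrollment 6 (Helen): course_id=2 -> matches Databases
So 2 of 6 rows are dropped.

SQL:
SELECT a.student, b.title AS course
FROM enrollments a
INNER JOIN courses b ON a.course_id = b.id

Result:
student | course       
--------+--------------
Grace   | Databases    
Wendy   | Discrete Math
Uma     | Statistics   
Helen   | Databases    


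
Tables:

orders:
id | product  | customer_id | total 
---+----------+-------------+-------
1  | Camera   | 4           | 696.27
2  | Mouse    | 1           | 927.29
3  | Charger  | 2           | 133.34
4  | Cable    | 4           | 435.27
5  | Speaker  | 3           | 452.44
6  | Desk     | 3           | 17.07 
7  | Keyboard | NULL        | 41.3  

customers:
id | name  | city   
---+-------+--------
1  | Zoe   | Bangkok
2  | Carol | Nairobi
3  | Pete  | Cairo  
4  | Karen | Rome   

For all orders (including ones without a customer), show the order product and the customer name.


LEFT JOIN keeps every row from orders (the left table); where customer_id has no match in customers, the customer columns become NULL. Walk through each order:
  - order 1 (Camera): customer_id=4 -> matches Karen
  - order 2 (Mouse): customer_id=1 -> matches Zoe
  - order 3 (Charger): customer_id=2 -> matches Carol
  - order 4 (Cable): customer_id=4 -> matches Karen
  - order 5 (Speaker): customer_id=3 -> matches Pete
  - order 6 (Desk): customer_id=3 -> matches Pete
  - order 7 (Keyboard): customer_id=NULL, no match -> kept with NULL
All 7 rows appear; 1 has NULL customer.

SQL:
SELECT a.product, b.name AS customer
FROM orders a
LEFT JOIN customers b ON a.customer_id = b.id

Result:
product  | customer
---------+---------
Camera   | Karen   
Mouse    | Zoe     
Charger  | Carol   
Cable    | Karen   
Speaker  | Pete    
Desk     | Pete    
Keyboard | NULL    


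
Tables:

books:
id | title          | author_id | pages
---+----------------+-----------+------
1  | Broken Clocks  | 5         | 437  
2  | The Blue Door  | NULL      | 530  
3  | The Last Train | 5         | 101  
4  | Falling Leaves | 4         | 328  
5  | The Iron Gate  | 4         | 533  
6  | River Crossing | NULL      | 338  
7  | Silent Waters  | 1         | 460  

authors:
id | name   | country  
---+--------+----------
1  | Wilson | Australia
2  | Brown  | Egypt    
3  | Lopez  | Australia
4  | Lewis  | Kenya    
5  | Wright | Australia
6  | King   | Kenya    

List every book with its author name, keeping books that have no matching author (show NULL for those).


LEFT JOIN keeps every row from books (the left table); where author_id has no match in authors, the author columns become NULL. Walk through each book:
  - book 1 (Broken Clocks): author_id=5 -> matches Wright
  - book 2 (The Blue Door): author_id=NULL, no match -> kept with NULL
  - book 3 (The Last Train): author_id=5 -> matches Wright
  - book 4 (Falling Leaves): author_id=4 -> matches Lewis
  - book 5 (The Iron Gate): author_id=4 -> matches Lewis
  - book 6 (River Crossing): author_id=NULL, no match -> kept with NULL
  - book 7 (Silent Waters): author_id=1 -> matches Wilson
All 7 rows appear; 2 have NULL author.

SQL:
SELECT a.title, b.name AS author
FROM books a
LEFT JOIN authors b ON a.author_id = b.id

Result:
title          | author
---------------+-------
Broken Clocks  | Wright
The Blue Door  | NULL  
The Last Train | Wright
Falling Leaves | Lewis 
The Iron Gate  | Lewis 
River Crossing | NULL  
Silent Waters  | Wilson


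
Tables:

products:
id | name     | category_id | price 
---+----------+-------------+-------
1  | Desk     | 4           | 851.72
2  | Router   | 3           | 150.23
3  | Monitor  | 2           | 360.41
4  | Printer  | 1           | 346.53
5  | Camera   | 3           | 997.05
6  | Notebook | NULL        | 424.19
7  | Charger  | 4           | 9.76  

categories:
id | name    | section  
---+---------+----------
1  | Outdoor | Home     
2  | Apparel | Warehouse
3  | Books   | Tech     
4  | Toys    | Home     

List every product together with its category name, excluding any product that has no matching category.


INNER JOIN keeps only products rows whose category_id matches an id in categories. Walk through each product:
  - product 1 (Desk): category_id=4 -> matches Toys
  - product 2 (Router): category_id=3 -> matches Books
  - product 3 (Monitor): category_id=2 -> matches Apparel
  - product 4 (Printer): category_id=1 -> matches Outdoor
  - product 5 (Camera): category_id=3 -> matches Books
  - product 6 (Notebook): category_id=NULL, no match -> dropped
  - product 7 (Charger): category_id=4 -> matches Toys
So 1 of 7 rows is dropped.

SQL:
SELECT a.name, b.name AS category
FROM products a
INNER JOIN categories b ON a.category_id = b.id

Result:
name    | category
--------+---------
Desk    | Toys    
Router  | Books   
Monitor | Apparel 
Printer | Outdoor 
Camera  | Books   
Charger | Toys    


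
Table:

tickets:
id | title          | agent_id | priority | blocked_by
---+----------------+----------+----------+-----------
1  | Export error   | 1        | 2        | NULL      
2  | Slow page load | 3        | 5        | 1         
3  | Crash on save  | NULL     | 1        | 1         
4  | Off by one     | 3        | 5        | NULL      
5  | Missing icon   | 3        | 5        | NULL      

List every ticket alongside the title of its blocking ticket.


This is a self-join: tickets is joined to a second copy of itself, matching each row's blocked_by to another row's id. Use LEFT JOIN so rows with blocked_by=NULL are kept.
  - ticket 1 (Export error): blocked_by=NULL -> NULL
  - ticket 2 (Slow page load): blocked_by=1 -> Export error
  - ticket 3 (Crash on save): blocked_by=1 -> Export error
  - ticket 4 (Off by one): blocked_by=NULL -> NULL
  - ticket 5 (Missing icon): blocked_by=NULL -> NULL

SQL:
SELECT a.title AS item, b.title AS blocked_by
FROM tickets a
LEFT JOIN tickets b ON a.blocked_by = b.id

Result:
item           | blocked_by  
---------------+-------------
Export error   | NULL        
Slow page load | Export error
Crash on save  | Export error
Off by one     | NULL        
Missing icon   | NULL        


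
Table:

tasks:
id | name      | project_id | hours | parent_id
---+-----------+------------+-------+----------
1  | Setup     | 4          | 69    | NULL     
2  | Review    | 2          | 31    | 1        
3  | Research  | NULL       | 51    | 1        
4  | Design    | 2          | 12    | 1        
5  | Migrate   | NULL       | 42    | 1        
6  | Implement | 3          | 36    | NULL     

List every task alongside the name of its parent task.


This is a self-join: tasks is joined to a second copy of itself, matching each row's parent_id to another row's id. Use LEFT JOIN so rows with parent_id=NULL are kept.
  - task 1 (Setup): parent_id=NULL -> NULL
  - task 2 (Review): parent_id=1 -> Setup
  - task 3 (Research): parent_id=1 -> Setup
  - task 4 (Design): parent_id=1 -> Setup
  - task 5 (Migrate): parent_id=1 -> Setup
  - task 6 (Implement): parent_id=NULL -> NULL

SQL:
SELECT a.name AS item, b.name AS parent
FROM tasks a
LEFT JOIN tasks b ON a.parent_id = b.id

Result:
item      | parent
----------+-------
Setup     | NULL  
Review    | Setup 
Research  | Setup 
Design    | Setup 
Migrate   | Setup 
Implement | NULL  


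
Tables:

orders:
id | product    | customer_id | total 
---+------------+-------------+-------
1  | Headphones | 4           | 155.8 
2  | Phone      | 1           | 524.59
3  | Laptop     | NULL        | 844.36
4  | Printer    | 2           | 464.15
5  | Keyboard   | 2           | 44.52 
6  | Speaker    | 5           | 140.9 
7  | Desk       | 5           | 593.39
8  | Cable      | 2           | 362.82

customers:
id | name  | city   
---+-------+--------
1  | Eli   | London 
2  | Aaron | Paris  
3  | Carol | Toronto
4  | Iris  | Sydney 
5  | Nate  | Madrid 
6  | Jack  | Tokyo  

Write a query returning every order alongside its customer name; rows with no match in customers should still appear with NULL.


LEFT JOIN keeps every row from orders (the left table); where customer_id has no match in customers, the customer columns become NULL. Walk through each order:
  - order 1 (Headphones): customer_id=4 -> matches Iris
  - order 2 (Phone): customer_id=1 -> matches Eli
  - order 3 (Laptop): customer_id=NULL, no match -> kept with NULL
  - order 4 (Printer): customer_id=2 -> matches Aaron
  - order 5 (Keyboard): customer_id=2 -> matches Aaron
  - order 6 (Speaker): customer_id=5 -> matches Nate
  - order 7 (Desk): customer_id=5 -> matches Nate
  - order 8 (Cable): customer_id=2 -> matches Aaron
All 8 rows appear; 1 has NULL customer.

SQL:
SELECT a.product, b.name AS customer
FROM orders a
LEFT JOIN customers b ON a.customer_id = b.id

Result:
product    | customer
-----------+---------
Headphones | Iris    
Phone      | Eli     
Laptop     | NULL    
Printer    | Aaron   
Keyboard   | Aaron   
Speaker    | Nate    
Desk       | Nate    
Cable      | Aaron   


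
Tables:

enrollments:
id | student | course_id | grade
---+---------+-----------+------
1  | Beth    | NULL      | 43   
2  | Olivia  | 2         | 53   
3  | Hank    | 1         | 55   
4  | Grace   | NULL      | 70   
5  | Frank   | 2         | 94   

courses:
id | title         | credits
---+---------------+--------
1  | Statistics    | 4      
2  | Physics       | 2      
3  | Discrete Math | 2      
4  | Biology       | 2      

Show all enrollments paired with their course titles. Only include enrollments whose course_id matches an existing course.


INNER JOIN keeps only enrollments rows whose course_id matches an id in courses. Walk through each enrollment:
  - enrollment 1 (Beth): course_id=NULL, no match -> dropped
  - enrollment 2 (Olivia): course_id=2 -> matches Physics
  - enrollment 3 (Hank): course_id=1 -> matches Statistics
  - enrollment 4 (Grace): course_id=NULL, no match -> dropped
  - enrollment 5 (Frank): course_id=2 -> matches Physics
So 2 of 5 rows are dropped.

SQL:
SELECT a.student, b.title AS course
FROM enrollments a
INNER JOIN courses b ON a.course_id = b.id

Result:
student | course    
--------+-----------
Olivia  | Physics   
Hank    | Statistics
Frank   | Physics   


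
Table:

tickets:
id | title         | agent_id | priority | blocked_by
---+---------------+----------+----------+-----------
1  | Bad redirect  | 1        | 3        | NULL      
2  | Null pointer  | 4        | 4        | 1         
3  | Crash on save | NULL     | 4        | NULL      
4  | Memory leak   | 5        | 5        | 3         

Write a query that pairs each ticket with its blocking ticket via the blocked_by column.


This is a self-join: tickets is joined to a second copy of itself, matching each row's blocked_by to another row's id. Use LEFT JOIN so rows with blocked_by=NULL are kept.
  - ticket 1 (Bad redirect): blocked_by=NULL -> NULL
  - ticket 2 (Null pointer): blocked_by=1 -> Bad redirect
  - ticket 3 (Crash on save): blocked_by=NULL -> NULL
  - ticket 4 (Memory leak): blocked_by=3 -> Crash on save

SQL:
SELECT a.title AS item, b.title AS blocked_by
FROM tickets a
LEFT JOIN tickets b ON a.blocked_by = b.id

Result:
item          | blocked_by   
--------------+--------------
Bad redirect  | NULL         
Null pointer  | Bad redirect 
Crash on save | NULL         
Memory leak   | Crash on save


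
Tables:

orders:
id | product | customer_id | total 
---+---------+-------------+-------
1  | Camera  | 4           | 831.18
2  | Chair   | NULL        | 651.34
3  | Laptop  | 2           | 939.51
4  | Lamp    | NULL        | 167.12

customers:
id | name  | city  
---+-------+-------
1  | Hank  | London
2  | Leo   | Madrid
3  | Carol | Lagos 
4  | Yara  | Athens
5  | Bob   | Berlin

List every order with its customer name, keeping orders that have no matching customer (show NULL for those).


LEFT JOIN keeps every row from orders (the left table); where customer_id has no match in customers, the customer columns become NULL. Walk through each order:
  - order 1 (Camera): customer_id=4 -> matches Yara
  - order 2 (Chair): customer_id=NULL, no match -> kept with NULL
  - order 3 (Laptop): customer_id=2 -> matches Leo
  - order 4 (Lamp): customer_id=NULL, no match -> kept with NULL
All 4 rows appear; 2 have NULL customer.

SQL:
SELECT a.product, b.name AS customer
FROM orders a
LEFT JOIN customers b ON a.customer_id = b.id

Result:
product | customer
--------+---------
Camera  | Yara    
Chair   | NULL    
Laptop  | Leo     
Lamp    | NULL    


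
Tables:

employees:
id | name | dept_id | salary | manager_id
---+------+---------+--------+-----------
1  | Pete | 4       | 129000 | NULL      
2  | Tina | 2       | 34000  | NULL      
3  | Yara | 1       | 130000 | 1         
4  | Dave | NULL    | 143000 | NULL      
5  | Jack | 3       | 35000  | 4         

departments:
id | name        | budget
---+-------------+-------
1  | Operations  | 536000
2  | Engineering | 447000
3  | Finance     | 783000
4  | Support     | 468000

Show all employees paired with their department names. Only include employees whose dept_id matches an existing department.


INNER JOIN keeps only employees rows whose dept_id matches an id in departments. Walk through each employee:
  - employee 1 (Pete): dept_id=4 -> matches Support
  - employee 2 (Tina): dept_id=2 -> matches Engineering
  - employee 3 (Yara): dept_id=1 -> matches Operations
  - employee 4 (Dave): dept_id=NULL, no match -> dropped
  - employee 5 (Jack): dept_id=3 -> matches Finance
So 1 of 5 rows is dropped.

SQL:
SELECT a.name, b.name AS department
FROM employees a
INNER JOIN departments b ON a.dept_id = b.id

Result:
name | department 
-----+------------
Pete | Support    
Tina | Engineering
Yara | Operations 
Jack | Finance    


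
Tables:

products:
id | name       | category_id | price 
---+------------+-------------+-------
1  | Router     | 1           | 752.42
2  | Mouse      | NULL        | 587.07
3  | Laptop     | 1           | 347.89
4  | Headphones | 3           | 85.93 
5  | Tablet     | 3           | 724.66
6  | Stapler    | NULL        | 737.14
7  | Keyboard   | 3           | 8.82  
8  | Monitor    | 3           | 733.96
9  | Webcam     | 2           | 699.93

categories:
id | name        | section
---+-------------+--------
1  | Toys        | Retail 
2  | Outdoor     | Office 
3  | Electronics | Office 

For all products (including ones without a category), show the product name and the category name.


LEFT JOIN keeps every row from products (the left table); where category_id has no match in categories, the category columns become NULL. Walk through each product:
  - product 1 (Router): category_id=1 -> matches Toys
  - product 2 (Mouse): category_id=NULL, no match -> kept with NULL
  - product 3 (Laptop): category_id=1 -> matches Toys
  - product 4 (Headphones): category_id=3 -> matches Electronics
  - product 5 (Tablet): category_id=3 -> matches Electronics
  - product 6 (Stapler): category_id=NULL, no match -> kept with NULL
  - product 7 (Keyboard): category_id=3 -> matches Electronics
  - product 8 (Monitor): category_id=3 -> matches Electronics
  - product 9 (Webcam): category_id=2 -> matches Outdoor
All 9 rows appear; 2 have NULL category.

SQL:
SELECT a.name, b.name AS category
FROM products a
LEFT JOIN categories b ON a.category_id = b.id

Result:
name       | category   
-----------+------------
Router     | Toys       
Mouse      | NULL       
Laptop     | Toys       
Headphones | Electronics
Tablet     | Electronics
Stapler    | NULL       
Keyboard   | Electronics
Monitor    | Electronics
Webcam     | Outdoor    


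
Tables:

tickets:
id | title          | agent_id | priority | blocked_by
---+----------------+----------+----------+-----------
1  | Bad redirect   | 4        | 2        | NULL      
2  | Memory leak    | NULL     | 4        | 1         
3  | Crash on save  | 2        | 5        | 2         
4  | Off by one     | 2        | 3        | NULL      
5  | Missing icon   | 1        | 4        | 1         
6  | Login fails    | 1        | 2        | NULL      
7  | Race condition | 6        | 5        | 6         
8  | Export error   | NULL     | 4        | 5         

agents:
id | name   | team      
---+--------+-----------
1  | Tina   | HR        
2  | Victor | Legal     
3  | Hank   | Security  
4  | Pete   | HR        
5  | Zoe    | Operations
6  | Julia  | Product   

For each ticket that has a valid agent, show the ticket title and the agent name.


INNER JOIN keeps only tickets rows whose agent_id matches an id in agents. Walk through each ticket:
  - ticket 1 (Bad redirect): agent_id=4 -> matches Pete
  - ticket 2 (Memory leak): agent_id=NULL, no match -> dropped
  - ticket 3 (Crash on save): agent_id=2 -> matches Victor
  - ticket 4 (Off by one): agent_id=2 -> matches Victor
  - ticket 5 (Missing icon): agent_id=1 -> matches Tina
  - ticket 6 (Login fails): agent_id=1 -> matches Tina
  - ticket 7 (Race condition): agent_id=6 -> matches Julia
  - ticket 8 (Export error): agent_id=NULL, no match -> dropped
So 2 of 8 rows are dropped.

SQL:
SELECT a.title, b.name AS agent
FROM tickets a
INNER JOIN agents b ON a.agent_id = b.id

Result:
title          | agent 
---------------+-------
Bad redirect   | Pete  
Crash on save  | Victor
Off by one     | Victor
Missing icon   | Tina  
Login fails    | Tina  
Race condition | Julia 


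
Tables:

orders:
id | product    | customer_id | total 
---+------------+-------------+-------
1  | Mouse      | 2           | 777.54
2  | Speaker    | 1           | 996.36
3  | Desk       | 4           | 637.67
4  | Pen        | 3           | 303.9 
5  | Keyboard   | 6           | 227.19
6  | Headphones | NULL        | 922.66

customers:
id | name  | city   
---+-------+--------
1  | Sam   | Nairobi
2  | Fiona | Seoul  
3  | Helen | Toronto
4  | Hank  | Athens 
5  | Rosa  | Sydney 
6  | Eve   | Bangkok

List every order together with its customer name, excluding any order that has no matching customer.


INNER JOIN keeps only orders rows whose customer_id matches an id in customers. Walk through each order:
  - order 1 (Mouse): customer_id=2 -> matches Fiona
  - order 2 (Speaker): customer_id=1 -> matches Sam
  - order 3 (Desk): customer_id=4 -> matches Hank
  - order 4 (Pen): customer_id=3 -> matches Helen
  - order 5 (Keyboard): customer_id=6 -> matches Eve
  - order 6 (Headphones): customer_id=NULL, no match -> dropped
So 1 of 6 rows is dropped.

SQL:
SELECT a.product, b.name AS customer
FROM orders a
INNER JOIN customers b ON a.customer_id = b.id

Result:
product  | customer
---------+---------
Mouse    | Fiona   
Speaker  | Sam     
Desk     | Hank    
Pen      | Helen   
Keyboard | Eve     


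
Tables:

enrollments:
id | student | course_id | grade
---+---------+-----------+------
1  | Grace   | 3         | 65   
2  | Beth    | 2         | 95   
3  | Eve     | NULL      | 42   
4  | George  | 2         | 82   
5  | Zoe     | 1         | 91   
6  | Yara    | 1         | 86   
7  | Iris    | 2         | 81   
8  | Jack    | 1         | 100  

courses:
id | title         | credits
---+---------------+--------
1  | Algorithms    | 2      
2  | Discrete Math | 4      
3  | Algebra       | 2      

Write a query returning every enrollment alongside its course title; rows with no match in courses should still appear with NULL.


LEFT JOIN keeps every row from enrollments (the left table); where course_id has no match in courses, the course columns become NULL. Walk through each enrollment:
  - enrollment 1 (Grace): course_id=3 -> matches Algebra
  - enrollment 2 (Beth): course_id=2 -> matches Discrete Math
  - enrollment 3 (Eve): course_id=NULL, no match -> kept with NULL
  - enrollment 4 (George): course_id=2 -> matches Discrete Math
  - enrollment 5 (Zoe): course_id=1 -> matches Algorithms
  - enrollment 6 (Yara): course_id=1 -> matches Algorithms
  - enrollment 7 (Iris): course_id=2 -> matches Discrete Math
  - enrollment 8 (Jack): course_id=1 -> matches Algorithms
All 8 rows appear; 1 has NULL course.

SQL:
SELECT a.student, b.title AS course
FROM enrollments a
LEFT JOIN courses b ON a.course_id = b.id

Result:
student | course       
--------+--------------
Grace   | Algebra      
Beth    | Discrete Math
Eve     | NULL         
George  | Discrete Math
Zoe     | Algorithms   
Yara    | Algorithms   
Iris    | Discrete Math
Jack    | Algorithms   


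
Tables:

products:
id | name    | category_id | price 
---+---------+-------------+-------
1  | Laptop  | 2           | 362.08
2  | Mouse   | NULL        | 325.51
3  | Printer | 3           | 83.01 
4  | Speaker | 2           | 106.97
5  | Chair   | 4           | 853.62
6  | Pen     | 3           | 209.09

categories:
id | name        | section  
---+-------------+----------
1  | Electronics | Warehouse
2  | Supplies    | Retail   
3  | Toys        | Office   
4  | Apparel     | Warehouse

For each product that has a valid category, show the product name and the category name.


INNER JOIN keeps only products rows whose category_id matches an id in categories. Walk through each product:
  - product 1 (Laptop): category_id=2 -> matches Supplies
  - product 2 (Mouse): category_id=NULL, no match -> dropped
  - product 3 (Printer): category_id=3 -> matches Toys
  - product 4 (Speaker): category_id=2 -> matches Supplies
  - product 5 (Chair): category_id=4 -> matches Apparel
  - product 6 (Pen): category_id=3 -> matches Toys
So 1 of 6 rows is dropped.

SQL:
SELECT a.name, b.name AS category
FROM products a
INNER JOIN categories b ON a.category_id = b.id

Result:
name    | category
--------+---------
Laptop  | Supplies
Printer | Toys    
Speaker | Supplies
Chair   | Apparel 
Pen     | Toys    


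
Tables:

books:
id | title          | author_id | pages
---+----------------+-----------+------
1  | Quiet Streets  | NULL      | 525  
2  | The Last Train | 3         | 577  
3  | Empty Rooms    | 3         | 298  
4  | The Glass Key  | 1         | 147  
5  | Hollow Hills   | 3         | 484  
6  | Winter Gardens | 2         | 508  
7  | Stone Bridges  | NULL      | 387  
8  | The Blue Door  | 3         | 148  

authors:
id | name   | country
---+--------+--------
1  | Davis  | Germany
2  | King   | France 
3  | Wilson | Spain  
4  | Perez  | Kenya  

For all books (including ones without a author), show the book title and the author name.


LEFT JOIN keeps every row from books (the left table); where author_id has no match in authors, the author columns become NULL. Walk through each book:
  - book 1 (Quiet Streets): author_id=NULL, no match -> kept with NULL
  - book 2 (The Last Train): author_id=3 -> matches Wilson
  - book 3 (Empty Rooms): author_id=3 -> matches Wilson
  - book 4 (The Glass Key): author_id=1 -> matches Davis
  - book 5 (Hollow Hills): author_id=3 -> matches Wilson
  - book 6 (Winter Gardens): author_id=2 -> matches King
  - book 7 (Stone Bridges): author_id=NULL, no match -> kept with NULL
  - book 8 (The Blue Door): author_id=3 -> matches Wilson
All 8 rows appear; 2 have NULL author.

SQL:
SELECT a.title, b.name AS author
FROM books a
LEFT JOIN authors b ON a.author_id = b.id

Result:
title          | author
---------------+-------
Quiet Streets  | NULL  
The Last Train | Wilson
Empty Rooms    | Wilson
The Glass Key  | Davis 
Hollow Hills   | Wilson
Winter Gardens | King  
Stone Bridges  | NULL  
The Blue Door  | Wilson


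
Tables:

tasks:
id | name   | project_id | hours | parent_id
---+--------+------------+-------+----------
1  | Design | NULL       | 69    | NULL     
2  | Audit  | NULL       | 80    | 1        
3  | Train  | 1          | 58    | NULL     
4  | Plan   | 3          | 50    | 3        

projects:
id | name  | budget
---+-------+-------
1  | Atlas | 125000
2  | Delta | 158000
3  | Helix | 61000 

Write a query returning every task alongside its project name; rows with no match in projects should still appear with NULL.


LEFT JOIN keeps every row from tasks (the left table); where project_id has no match in projects, the project columns become NULL. Walk through each task:
  - task 1 (Design): project_id=NULL, no match -> kept with NULL
  - task 2 (Audit): project_id=NULL, no match -> kept with NULL
  - task 3 (Train): project_id=1 -> matches Atlas
  - task 4 (Plan): project_id=3 -> matches Helix
All 4 rows appear; 2 have NULL project.

SQL:
SELECT a.name, b.name AS project
FROM tasks a
LEFT JOIN projects b ON a.project_id = b.id

Result:
name   | project
-------+--------
Design | NULL   
Audit  | NULL   
Train  | Atlas  
Plan   | Helix  


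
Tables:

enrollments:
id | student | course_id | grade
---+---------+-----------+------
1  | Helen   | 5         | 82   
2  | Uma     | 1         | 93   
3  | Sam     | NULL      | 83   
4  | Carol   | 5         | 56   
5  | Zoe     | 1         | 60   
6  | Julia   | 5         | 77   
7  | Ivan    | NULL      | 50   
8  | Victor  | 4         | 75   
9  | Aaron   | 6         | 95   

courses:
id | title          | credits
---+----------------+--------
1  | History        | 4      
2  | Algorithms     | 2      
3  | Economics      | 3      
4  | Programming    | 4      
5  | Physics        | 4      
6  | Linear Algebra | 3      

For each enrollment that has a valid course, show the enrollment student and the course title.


INNER JOIN keeps only enrollments rows whose course_id matches an id in courses. Walk through each enrollment:
  - enrollment 1 (Helen): course_id=5 -> matches Physics
  - enrollment 2 (Uma): course_id=1 -> matches History
  - enrollment 3 (Sam): course_id=NULL, no match -> dropped
  - enrollment 4 (Carol): course_id=5 -> matches Physics
  - enrollment 5 (Zoe): course_id=1 -> matches History
  - enrollment 6 (Julia): course_id=5 -> matches Physics
  - enrollment 7 (Ivan): course_id=NULL, no match -> dropped
  - enrollment 8 (Victor): course_id=4 -> matches Programming
  - enrollment 9 (Aaron): course_id=6 -> matches Linear Algebra
So 2 of 9 rows are dropped.

SQL:
SELECT a.student, b.title AS course
FROM enrollments a
INNER JOIN courses b ON a.course_id = b.id

Result:
student | course        
--------+---------------
Helen   | Physics       
Uma     | History       
Carol   | Physics       
Zoe     | History       
Julia   | Physics       
Victor  | Programming   
Aaron   | Linear Algebra


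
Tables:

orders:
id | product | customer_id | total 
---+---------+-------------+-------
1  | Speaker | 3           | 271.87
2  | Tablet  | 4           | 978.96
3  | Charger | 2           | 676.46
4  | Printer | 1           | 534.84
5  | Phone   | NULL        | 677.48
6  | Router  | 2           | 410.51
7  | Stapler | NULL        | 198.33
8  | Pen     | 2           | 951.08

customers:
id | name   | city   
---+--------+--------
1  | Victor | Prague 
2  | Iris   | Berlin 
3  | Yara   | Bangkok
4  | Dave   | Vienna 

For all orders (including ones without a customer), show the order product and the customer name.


LEFT JOIN keeps every row from orders (the left table); where customer_id has no match in customers, the customer columns become NULL. Walk through each order:
  - order 1 (Speaker): customer_id=3 -> matches Yara
  - order 2 (Tablet): customer_id=4 -> matches Dave
  - order 3 (Charger): customer_id=2 -> matches Iris
  - order 4 (Printer): customer_id=1 -> matches Victor
  - order 5 (Phone): customer_id=NULL, no match -> kept with NULL
  - order 6 (Router): customer_id=2 -> matches Iris
  - order 7 (Stapler): customer_id=NULL, no match -> kept with NULL
  - order 8 (Pen): customer_id=2 -> matches Iris
All 8 rows appear; 2 have NULL customer.

SQL:
SELECT a.product, b.name AS customer
FROM orders a
LEFT JOIN customers b ON a.customer_id = b.id

Result:
product | customer
--------+---------
Speaker | Yara    
Tablet  | Dave    
Charger | Iris    
Printer | Victor  
Phone   | NULL    
Router  | Iris    
Stapler | NULL    
Pen     | Iris    


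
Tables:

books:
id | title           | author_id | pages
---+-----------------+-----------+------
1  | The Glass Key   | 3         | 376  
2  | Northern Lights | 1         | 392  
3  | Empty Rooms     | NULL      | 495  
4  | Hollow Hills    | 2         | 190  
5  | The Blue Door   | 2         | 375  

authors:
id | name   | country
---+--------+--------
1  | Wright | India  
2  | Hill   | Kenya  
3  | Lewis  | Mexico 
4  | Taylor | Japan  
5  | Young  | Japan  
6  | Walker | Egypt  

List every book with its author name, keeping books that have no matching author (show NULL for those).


LEFT JOIN keeps every row from books (the left table); where author_id has no match in authors, the author columns become NULL. Walk through each book:
  - book 1 (The Glass Key): author_id=3 -> matches Lewis
  - book 2 (Northern Lights): author_id=1 -> matches Wright
  - book 3 (Empty Rooms): author_id=NULL, no match -> kept with NULL
  - book 4 (Hollow Hills): author_id=2 -> matches Hill
  - book 5 (The Blue Door): author_id=2 -> matches Hill
All 5 rows appear; 1 has NULL author.

SQL:
SELECT a.title, b.name AS author
FROM books a
LEFT JOIN authors b ON a.author_id = b.id

Result:
title           | author
----------------+-------
The Glass Key   | Lewis 
Northern Lights | Wright
Empty Rooms     | NULL  
Hollow Hills    | Hill  
The Blue Door   | Hill  


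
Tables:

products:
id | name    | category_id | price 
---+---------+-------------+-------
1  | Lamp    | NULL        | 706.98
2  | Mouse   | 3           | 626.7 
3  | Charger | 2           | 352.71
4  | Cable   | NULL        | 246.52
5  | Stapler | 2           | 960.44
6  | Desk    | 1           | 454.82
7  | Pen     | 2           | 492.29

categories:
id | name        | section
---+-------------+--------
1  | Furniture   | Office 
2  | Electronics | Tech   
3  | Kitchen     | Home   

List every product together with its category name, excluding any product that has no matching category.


INNER JOIN keeps only products rows whose category_id matches an id in categories. Walk through each product:
  - product 1 (Lamp): category_id=NULL, no match -> dropped
  - product 2 (Mouse): category_id=3 -> matches Kitchen
  - product 3 (Charger): category_id=2 -> matches Electronics
  - product 4 (Cable): category_id=NULL, no match -> dropped
  - product 5 (Stapler): category_id=2 -> matches Electronics
  - product 6 (Desk): category_id=1 -> matches Furniture
  - product 7 (Pen): category_id=2 -> matches Electronics
So 2 of 7 rows are dropped.

SQL:
SELECT a.name, b.name AS category
FROM products a
INNER JOIN categories b ON a.category_id = b.id

Result:
name    | category   
--------+------------
Mouse   | Kitchen    
Charger | Electronics
Stapler | Electronics
Desk    | Furniture  
Pen     | Electronics


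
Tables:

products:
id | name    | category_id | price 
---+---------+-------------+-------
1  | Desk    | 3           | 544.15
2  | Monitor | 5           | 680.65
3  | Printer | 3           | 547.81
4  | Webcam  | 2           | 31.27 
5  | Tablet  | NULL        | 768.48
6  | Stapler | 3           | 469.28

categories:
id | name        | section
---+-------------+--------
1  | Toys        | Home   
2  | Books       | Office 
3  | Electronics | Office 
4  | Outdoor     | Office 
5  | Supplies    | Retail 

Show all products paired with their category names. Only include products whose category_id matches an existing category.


INNER JOIN keeps only products rows whose category_id matches an id in categories. Walk through each product:
  - product 1 (Desk): category_id=3 -> matches Electronics
  - product 2 (Monitor): category_id=5 -> matches Supplies
  - product 3 (Printer): category_id=3 -> matches Electronics
  - product 4 (Webcam): category_id=2 -> matches Books
  - product 5 (Tablet): category_id=NULL, no match -> dropped
  - product 6 (Stapler): category_id=3 -> matches Electronics
So 1 of 6 rows is dropped.

SQL:
SELECT a.name, b.name AS category
FROM products a
INNER JOIN categories b ON a.category_id = b.id

Result:
name    | category   
--------+------------
Desk    | Electronics
Monitor | Supplies   
Printer | Electronics
Webcam  | Books      
Stapler | Electronics


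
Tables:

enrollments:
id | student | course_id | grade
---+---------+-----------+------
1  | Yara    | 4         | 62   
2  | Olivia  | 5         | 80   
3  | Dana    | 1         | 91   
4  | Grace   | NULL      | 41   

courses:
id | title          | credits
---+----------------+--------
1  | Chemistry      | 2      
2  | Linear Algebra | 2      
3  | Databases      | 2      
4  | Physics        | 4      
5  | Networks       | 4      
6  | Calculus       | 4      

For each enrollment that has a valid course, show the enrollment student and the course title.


INNER JOIN keeps only enrollments rows whose course_id matches an id in courses. Walk through each enrollment:
  - enrollment 1 (Yara): course_id=4 -> matches Physics
  - enrollment 2 (Olivia): course_id=5 -> matches Networks
  - enrollment 3 (Dana): course_id=1 -> matches Chemistry
  - enrollment 4 (Grace): course_id=NULL, no match -> dropped
So 1 of 4 rows is dropped.

SQL:
SELECT a.student, b.title AS course
FROM enrollments a
INNER JOIN courses b ON a.course_id = b.id

Result:
student | course   
--------+----------
Yara    | Physics  
Olivia  | Networks 
Dana    | Chemistry


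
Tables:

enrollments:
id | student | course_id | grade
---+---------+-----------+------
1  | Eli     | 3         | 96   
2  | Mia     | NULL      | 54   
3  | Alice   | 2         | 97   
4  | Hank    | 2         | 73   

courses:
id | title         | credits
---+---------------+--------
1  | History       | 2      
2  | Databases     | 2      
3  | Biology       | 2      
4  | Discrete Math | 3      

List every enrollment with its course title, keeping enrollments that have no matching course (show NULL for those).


LEFT JOIN keeps every row from enrollments (the left table); where course_id has no match in courses, the course columns become NULL. Walk through each enrollment:
  - enrollment 1 (Eli): course_id=3 -> matches Biology
  - enrollment 2 (Mia): course_id=NULL, no match -> kept with NULL
  - enrollment 3 (Alice): course_id=2 -> matches Databases
  - enrollment 4 (Hank): course_id=2 -> matches Databases
All 4 rows appear; 1 has NULL course.

SQL:
SELECT a.student, b.title AS course
FROM enrollments a
LEFT JOIN courses b ON a.course_id = b.id

Result:
student | course   
--------+----------
Eli     | Biology  
Mia     | NULL     
Alice   | Databases
Hank    | Databases


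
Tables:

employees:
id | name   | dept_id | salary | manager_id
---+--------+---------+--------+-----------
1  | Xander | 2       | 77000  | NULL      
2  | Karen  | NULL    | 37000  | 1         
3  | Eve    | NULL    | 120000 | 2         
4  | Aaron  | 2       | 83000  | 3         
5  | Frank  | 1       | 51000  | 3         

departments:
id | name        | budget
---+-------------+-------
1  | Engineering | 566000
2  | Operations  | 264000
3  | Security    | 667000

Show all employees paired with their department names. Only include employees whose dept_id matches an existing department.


INNER JOIN keeps only employees rows whose dept_id matches an id in departments. Walk through each employee:
  - employee 1 (Xander): dept_id=2 -> matches Operations
  - employee 2 (Karen): dept_id=NULL, no match -> dropped
  - employee 3 (Eve): dept_id=NULL, no match -> dropped
  - employee 4 (Aaron): dept_id=2 -> matches Operations
  - employee 5 (Frank): dept_id=1 -> matches Engineering
So 2 of 5 rows are dropped.

SQL:
SELECT a.name, b.name AS department
FROM employees a
INNER JOIN departments b ON a.dept_id = b.id

Result:
name   | department 
-------+------------
Xander | Operations 
Aaron  | Operations 
Frank  | Engineering


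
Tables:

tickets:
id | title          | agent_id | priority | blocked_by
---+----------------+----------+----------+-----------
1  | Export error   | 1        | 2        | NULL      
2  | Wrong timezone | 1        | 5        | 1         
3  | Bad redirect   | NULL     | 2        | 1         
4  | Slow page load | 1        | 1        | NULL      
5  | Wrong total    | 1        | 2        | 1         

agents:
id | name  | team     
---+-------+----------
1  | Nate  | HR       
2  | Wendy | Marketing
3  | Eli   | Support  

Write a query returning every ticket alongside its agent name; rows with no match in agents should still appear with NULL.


LEFT JOIN keeps every row from tickets (the left table); where agent_id has no match in agents, the agent columns become NULL. Walk through each ticket:
  - ticket 1 (Export error): agent_id=1 -> matches Nate
  - ticket 2 (Wrong timezone): agent_id=1 -> matches Nate
  - ticket 3 (Bad redirect): agent_id=NULL, no match -> kept with NULL
  - ticket 4 (Slow page load): agent_id=1 -> matches Nate
  - ticket 5 (Wrong total): agent_id=1 -> matches Nate
All 5 rows appear; 1 has NULL agent.

SQL:
SELECT a.title, b.name AS agent
FROM tickets a
LEFT JOIN agents b ON a.agent_id = b.id

Result:
title          | agent
---------------+------
Export error   | Nate 
Wrong timezone | Nate 
Bad redirect   | NULL 
Slow page load | Nate 
Wrong total    | Nate 
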